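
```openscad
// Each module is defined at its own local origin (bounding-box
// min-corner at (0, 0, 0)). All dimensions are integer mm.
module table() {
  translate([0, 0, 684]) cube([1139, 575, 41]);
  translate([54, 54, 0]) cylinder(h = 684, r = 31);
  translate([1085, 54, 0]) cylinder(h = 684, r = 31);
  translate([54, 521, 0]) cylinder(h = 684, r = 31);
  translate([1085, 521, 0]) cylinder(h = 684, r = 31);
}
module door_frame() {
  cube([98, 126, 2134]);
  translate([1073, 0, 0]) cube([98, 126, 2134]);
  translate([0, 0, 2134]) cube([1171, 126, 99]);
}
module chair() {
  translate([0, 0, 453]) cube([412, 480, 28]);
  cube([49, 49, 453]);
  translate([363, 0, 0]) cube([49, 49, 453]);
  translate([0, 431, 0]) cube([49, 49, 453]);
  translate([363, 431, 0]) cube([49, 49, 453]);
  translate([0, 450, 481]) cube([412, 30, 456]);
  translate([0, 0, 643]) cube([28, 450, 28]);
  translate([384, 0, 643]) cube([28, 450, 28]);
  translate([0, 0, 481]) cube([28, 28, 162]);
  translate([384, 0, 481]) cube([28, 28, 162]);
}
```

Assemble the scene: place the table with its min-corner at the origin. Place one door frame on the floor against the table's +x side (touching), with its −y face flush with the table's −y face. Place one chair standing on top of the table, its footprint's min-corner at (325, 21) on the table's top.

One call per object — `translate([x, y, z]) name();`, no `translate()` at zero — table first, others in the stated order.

table();
translate([1139, 0, 0]) door_frame();
translate([325, 21, 725]) chair();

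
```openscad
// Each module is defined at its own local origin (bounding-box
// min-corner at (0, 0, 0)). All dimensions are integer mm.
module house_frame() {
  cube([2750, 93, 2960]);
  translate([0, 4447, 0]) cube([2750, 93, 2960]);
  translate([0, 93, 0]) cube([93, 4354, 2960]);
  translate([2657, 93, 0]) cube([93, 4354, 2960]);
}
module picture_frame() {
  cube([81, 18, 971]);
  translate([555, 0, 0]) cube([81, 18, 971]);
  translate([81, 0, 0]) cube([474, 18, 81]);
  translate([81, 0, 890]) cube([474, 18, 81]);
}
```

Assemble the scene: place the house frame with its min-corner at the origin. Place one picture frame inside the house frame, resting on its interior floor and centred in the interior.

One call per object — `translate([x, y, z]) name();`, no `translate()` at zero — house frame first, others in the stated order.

house_frame();
translate([1057, 2261, 0]) picture_frame();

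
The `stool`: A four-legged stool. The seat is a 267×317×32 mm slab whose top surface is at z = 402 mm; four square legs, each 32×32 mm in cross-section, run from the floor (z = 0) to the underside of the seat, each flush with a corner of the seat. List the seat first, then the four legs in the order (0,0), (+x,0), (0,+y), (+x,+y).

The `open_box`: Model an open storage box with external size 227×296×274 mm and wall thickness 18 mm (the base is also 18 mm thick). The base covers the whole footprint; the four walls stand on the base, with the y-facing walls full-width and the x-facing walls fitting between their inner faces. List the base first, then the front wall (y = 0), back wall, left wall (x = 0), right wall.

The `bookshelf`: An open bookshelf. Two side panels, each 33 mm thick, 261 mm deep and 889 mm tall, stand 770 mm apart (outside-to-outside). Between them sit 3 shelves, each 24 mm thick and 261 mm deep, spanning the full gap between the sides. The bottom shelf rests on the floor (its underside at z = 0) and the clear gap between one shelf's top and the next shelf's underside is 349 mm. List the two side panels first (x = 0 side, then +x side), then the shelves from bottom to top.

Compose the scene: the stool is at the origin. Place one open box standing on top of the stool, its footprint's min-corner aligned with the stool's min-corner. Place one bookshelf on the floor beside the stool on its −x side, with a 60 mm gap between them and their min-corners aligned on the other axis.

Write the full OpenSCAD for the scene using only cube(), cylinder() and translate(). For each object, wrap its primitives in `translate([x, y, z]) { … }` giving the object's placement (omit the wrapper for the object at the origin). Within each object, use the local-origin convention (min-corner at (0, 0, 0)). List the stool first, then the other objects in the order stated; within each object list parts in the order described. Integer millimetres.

translate([0, 0, 370]) cube([267, 317, 32]);
cube([32, 32, 370]);
translate([235, 0, 0]) cube([32, 32, 370]);
translate([0, 285, 0]) cube([32, 32, 370]);
translate([235, 285, 0]) cube([32, 32, 370]);
translate([0, 0, 402]) {
  cube([227, 296, 18]);
  translate([0, 0, 18]) cube([227, 18, 256]);
  translate([0, 278, 18]) cube([227, 18, 256]);
  translate([0, 18, 18]) cube([18, 260, 256]);
  translate([209, 18, 18]) cube([18, 260, 256]);
}
translate([-830, 0, 0]) {
  cube([33, 261, 889]);
  translate([737, 0, 0]) cube([33, 261, 889]);
  translate([33, 0, 0]) cube([704, 261, 24]);
  translate([33, 0, 373]) cube([704, 261, 24]);
  translate([33, 0, 746]) cube([704, 261, 24]);
}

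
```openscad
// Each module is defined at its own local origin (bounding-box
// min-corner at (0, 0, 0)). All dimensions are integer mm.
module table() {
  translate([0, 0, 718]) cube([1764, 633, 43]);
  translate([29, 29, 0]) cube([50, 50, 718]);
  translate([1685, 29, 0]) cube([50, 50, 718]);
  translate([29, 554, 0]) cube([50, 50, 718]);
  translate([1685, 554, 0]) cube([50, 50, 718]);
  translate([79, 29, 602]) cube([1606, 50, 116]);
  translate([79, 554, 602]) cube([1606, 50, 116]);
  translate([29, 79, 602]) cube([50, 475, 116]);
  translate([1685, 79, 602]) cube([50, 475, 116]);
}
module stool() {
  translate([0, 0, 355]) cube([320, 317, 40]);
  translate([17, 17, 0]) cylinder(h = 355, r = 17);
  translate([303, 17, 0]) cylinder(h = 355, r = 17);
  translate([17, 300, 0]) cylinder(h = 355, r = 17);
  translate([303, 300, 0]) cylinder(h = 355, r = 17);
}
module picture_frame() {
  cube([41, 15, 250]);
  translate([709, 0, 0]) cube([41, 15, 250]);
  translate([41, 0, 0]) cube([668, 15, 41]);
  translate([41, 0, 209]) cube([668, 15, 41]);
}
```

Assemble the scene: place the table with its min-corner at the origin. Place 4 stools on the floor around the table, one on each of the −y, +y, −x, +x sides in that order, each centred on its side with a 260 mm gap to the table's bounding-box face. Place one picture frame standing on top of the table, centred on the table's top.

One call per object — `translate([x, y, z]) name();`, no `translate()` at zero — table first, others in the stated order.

table();
translate([722, -577, 0]) stool();
translate([722, 893, 0]) stool();
translate([-580, 158, 0]) stool();
translate([2024, 158, 0]) stool();
translate([507, 309, 761]) picture_frame();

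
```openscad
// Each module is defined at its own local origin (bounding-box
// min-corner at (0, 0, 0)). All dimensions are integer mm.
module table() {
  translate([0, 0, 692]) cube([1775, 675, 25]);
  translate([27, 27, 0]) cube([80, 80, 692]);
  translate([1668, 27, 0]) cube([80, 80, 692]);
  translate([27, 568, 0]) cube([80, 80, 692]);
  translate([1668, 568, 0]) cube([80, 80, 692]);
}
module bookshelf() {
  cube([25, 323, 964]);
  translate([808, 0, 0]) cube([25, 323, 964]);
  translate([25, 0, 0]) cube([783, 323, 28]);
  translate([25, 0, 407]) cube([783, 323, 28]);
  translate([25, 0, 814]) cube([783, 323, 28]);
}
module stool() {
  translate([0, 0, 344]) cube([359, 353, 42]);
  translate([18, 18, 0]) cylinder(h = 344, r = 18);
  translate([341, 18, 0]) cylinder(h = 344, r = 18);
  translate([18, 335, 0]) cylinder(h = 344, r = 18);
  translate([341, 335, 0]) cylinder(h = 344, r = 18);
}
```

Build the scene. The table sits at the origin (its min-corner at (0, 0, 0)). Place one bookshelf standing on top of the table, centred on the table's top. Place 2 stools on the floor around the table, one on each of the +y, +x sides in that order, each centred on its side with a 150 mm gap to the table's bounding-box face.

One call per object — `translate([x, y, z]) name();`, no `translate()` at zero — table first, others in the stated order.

table();
translate([471, 176, 717]) bookshelf();
translate([708, 825, 0]) stool();
translate([1925, 161, 0]) stool();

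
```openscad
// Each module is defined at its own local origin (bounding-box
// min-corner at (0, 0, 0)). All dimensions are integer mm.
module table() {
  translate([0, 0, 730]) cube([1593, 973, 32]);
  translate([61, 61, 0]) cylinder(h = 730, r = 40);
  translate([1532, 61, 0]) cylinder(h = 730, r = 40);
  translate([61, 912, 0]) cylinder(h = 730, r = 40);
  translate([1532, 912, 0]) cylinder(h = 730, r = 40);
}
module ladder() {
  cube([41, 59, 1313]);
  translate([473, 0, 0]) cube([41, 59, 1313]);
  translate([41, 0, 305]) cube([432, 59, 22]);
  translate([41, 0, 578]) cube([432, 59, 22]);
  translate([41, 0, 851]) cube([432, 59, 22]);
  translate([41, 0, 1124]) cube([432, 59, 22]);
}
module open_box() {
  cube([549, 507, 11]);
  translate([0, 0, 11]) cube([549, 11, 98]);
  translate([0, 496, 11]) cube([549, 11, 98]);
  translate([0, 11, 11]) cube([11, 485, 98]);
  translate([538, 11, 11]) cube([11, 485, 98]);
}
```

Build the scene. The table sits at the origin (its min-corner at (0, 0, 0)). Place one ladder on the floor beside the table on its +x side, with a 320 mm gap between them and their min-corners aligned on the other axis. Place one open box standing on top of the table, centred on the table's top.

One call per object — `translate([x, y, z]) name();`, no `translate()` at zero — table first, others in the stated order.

table();
translate([1913, 0, 0]) ladder();
translate([522, 233, 762]) open_box();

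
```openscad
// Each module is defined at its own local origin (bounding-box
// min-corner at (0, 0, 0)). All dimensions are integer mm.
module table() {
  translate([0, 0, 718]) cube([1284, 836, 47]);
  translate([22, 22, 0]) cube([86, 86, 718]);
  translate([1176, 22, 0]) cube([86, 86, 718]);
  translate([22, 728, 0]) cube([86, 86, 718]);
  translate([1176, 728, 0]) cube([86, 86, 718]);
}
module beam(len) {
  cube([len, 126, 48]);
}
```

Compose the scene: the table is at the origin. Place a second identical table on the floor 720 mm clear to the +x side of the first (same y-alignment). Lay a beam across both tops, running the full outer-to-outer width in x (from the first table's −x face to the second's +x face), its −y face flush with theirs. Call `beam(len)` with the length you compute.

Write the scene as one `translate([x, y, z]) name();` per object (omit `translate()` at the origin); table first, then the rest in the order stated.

table();
translate([2004, 0, 0]) table();
translate([0, 0, 765]) beam(3288);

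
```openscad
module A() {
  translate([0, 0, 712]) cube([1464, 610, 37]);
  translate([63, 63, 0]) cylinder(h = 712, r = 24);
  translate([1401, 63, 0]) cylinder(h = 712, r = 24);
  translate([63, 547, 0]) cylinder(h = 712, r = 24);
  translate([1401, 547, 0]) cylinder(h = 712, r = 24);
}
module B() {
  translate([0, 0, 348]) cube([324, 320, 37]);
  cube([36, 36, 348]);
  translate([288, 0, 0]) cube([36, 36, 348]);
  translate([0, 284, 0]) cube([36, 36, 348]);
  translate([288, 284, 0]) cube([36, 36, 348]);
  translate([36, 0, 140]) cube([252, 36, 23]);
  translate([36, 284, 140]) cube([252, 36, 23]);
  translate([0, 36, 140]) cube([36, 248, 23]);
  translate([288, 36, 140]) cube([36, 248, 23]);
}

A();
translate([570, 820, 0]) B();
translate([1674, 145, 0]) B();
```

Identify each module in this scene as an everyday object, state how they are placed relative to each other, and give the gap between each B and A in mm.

A is a table. B is a stool. Two stools sit around the table at the +y, +x sides. The gap between each stool and the table is 210 mm.

Each stool's nearest face is 210 mm from the table's bounding box.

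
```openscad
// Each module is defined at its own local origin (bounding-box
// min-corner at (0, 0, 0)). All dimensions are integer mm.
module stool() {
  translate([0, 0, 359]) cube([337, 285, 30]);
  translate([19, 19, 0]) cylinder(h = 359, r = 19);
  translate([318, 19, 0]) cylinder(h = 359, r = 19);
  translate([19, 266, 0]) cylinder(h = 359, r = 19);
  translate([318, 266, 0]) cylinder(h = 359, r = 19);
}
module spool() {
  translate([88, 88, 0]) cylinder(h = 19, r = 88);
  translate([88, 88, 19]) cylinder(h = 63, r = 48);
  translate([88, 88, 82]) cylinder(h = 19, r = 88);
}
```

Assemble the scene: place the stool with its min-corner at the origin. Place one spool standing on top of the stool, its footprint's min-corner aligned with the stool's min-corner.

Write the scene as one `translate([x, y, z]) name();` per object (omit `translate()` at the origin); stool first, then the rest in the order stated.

stool();
translate([0, 0, 389]) spool();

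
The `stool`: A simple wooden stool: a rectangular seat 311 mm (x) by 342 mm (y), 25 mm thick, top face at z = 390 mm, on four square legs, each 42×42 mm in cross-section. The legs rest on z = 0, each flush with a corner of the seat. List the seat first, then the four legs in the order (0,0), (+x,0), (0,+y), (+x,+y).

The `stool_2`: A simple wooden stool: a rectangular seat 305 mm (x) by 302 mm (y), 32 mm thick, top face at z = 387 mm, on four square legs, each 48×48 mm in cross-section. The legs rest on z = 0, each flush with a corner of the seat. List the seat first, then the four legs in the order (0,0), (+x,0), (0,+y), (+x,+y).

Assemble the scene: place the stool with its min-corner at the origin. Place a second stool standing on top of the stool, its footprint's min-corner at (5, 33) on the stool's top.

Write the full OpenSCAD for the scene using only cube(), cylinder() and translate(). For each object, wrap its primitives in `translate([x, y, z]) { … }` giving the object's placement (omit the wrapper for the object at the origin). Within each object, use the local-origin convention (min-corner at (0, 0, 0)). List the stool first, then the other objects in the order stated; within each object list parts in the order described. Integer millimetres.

translate([0, 0, 365]) cube([311, 342, 25]);
cube([42, 42, 365]);
translate([269, 0, 0]) cube([42, 42, 365]);
translate([0, 300, 0]) cube([42, 42, 365]);
translate([269, 300, 0]) cube([42, 42, 365]);
translate([5, 33, 390]) {
  translate([0, 0, 355]) cube([305, 302, 32]);
  cube([48, 48, 355]);
  translate([257, 0, 0]) cube([48, 48, 355]);
  translate([0, 254, 0]) cube([48, 48, 355]);
  translate([257, 254, 0]) cube([48, 48, 355]);
}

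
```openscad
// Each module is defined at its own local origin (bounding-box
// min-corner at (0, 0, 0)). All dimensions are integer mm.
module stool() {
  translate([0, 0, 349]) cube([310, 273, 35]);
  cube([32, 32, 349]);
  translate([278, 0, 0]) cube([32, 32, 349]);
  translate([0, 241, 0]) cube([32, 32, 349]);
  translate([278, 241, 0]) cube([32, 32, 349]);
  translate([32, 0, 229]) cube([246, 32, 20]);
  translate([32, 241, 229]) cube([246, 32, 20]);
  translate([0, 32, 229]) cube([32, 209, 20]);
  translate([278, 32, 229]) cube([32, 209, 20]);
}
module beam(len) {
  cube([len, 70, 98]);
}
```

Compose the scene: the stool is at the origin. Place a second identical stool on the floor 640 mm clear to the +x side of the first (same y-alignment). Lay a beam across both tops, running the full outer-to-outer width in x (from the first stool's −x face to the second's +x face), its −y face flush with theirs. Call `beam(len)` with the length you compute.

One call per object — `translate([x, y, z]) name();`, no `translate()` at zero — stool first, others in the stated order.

stool();
translate([950, 0, 0]) stool();
translate([0, 0, 384]) beam(1260);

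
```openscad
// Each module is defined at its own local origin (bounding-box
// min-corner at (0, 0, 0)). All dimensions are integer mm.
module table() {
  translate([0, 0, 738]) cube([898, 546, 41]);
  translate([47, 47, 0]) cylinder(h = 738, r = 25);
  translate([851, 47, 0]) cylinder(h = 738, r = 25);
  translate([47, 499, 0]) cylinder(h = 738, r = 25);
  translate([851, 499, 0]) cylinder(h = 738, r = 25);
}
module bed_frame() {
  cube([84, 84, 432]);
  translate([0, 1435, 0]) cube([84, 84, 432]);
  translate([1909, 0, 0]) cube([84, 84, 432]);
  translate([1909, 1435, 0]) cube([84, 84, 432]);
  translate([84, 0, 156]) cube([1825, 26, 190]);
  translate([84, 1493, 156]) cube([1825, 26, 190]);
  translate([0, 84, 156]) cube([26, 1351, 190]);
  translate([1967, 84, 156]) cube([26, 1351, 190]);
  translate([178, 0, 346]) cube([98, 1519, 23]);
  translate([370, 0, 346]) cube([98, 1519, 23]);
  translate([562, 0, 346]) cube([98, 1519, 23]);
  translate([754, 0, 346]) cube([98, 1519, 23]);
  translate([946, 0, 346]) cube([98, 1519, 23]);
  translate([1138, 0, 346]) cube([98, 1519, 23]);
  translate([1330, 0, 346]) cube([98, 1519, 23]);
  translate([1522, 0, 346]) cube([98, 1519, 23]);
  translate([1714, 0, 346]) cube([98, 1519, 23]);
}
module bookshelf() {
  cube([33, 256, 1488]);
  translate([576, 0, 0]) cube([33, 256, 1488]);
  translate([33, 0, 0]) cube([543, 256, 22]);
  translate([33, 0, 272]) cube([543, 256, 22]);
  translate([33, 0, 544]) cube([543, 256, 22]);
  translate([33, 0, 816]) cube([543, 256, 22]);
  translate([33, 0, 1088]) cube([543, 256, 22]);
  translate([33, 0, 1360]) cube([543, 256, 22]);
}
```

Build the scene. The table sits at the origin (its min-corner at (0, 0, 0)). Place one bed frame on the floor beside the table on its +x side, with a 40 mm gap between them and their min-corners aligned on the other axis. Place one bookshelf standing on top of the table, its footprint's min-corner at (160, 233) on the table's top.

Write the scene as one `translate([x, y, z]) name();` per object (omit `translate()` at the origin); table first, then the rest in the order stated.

table();
translate([938, 0, 0]) bed_frame();
translate([160, 233, 779]) bookshelf();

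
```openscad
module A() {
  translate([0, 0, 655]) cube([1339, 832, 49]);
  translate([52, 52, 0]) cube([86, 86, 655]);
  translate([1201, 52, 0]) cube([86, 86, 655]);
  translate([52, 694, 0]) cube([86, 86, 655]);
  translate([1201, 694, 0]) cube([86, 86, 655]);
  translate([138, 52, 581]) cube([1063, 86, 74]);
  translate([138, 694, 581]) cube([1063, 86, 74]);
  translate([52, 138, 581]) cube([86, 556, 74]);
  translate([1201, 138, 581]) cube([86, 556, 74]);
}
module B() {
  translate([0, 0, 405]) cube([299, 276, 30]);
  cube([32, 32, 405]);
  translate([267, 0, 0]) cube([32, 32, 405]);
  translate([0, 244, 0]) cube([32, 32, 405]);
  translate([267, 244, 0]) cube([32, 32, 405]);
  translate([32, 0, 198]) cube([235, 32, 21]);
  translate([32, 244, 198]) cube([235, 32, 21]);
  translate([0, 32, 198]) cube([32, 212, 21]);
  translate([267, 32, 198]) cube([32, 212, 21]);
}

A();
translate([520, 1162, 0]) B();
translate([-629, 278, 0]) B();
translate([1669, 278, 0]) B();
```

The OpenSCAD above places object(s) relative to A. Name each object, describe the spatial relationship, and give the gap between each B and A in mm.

A is a table. B is a stool. Three stools sit around the table at the +y, −x, +x sides. The gap between each stool and the table is 330 mm.

Each stool's nearest face is 330 mm from the table's bounding box.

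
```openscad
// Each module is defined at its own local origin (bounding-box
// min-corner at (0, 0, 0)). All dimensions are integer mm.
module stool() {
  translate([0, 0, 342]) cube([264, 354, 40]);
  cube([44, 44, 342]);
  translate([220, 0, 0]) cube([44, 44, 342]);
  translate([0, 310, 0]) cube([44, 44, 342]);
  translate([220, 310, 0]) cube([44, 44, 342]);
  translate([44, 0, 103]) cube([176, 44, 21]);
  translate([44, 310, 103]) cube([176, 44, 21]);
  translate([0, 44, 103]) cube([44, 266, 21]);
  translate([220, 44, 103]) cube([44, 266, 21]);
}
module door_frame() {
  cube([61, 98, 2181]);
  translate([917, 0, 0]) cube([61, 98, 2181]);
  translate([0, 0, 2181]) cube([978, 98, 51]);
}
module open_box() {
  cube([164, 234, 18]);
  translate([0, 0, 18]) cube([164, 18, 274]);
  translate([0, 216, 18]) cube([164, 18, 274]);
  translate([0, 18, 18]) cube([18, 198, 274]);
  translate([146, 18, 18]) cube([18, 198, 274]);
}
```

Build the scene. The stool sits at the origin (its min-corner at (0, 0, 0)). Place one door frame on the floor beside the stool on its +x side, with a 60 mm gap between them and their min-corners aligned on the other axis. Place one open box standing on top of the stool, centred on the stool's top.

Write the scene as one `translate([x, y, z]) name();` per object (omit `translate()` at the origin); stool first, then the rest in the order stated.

stool();
translate([324, 0, 0]) door_frame();
translate([50, 60, 382]) open_box();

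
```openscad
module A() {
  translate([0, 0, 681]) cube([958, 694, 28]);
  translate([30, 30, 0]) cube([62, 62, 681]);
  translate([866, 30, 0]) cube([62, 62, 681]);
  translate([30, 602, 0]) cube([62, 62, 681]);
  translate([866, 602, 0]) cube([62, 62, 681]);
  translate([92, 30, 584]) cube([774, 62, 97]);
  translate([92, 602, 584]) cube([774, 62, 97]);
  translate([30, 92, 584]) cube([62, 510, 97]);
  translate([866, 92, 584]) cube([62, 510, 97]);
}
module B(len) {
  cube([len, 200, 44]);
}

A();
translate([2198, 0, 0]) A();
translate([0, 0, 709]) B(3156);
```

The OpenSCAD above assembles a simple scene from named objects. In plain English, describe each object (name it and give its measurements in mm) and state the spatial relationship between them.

A is a rectangular dining table. The top is 958×694×28 mm with its upper surface at z = 709 mm. It stands on four 62×62 mm square legs, each inset 30 mm from the nearest pair of top edges, running from the floor to the underside of the top. Four apron rails, 62 mm thick and 97 mm tall, run between adjacent legs with their top edges flush with the underside of the top and their outer faces flush with the legs' outer faces.

B is a rectangular beam 3156 mm long (x), 200 mm deep (y), 44 mm thick (z).

The beam spans the tops of two tables placed 1240 mm apart, resting at z = 709 mm.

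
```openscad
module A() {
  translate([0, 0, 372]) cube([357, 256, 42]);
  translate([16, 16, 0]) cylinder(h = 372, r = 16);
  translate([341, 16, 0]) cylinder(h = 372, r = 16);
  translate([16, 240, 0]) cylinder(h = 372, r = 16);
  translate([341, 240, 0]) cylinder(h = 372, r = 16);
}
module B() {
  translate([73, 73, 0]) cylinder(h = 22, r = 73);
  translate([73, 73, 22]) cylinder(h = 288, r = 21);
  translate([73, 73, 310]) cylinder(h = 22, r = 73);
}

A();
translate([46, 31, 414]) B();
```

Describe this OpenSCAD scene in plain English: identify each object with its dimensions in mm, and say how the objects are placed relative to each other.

A is a simple wooden stool: a rectangular seat 357 mm (x) by 256 mm (y), 42 mm thick, top face at z = 414 mm, on four round legs, each 32 mm in diameter. The legs rest on z = 0, each leg's axis is inset half a diameter from the nearest pair of seat edges (so the leg's bounding box is flush with the corner).

B is a spool: two coaxial disc flanges of radius 73 mm and thickness 22 mm, joined by a core cylinder of radius 21 mm and height 288 mm. The lower flange rests on z = 0 and the three cylinders share a vertical axis.

The spool is on top of the stool.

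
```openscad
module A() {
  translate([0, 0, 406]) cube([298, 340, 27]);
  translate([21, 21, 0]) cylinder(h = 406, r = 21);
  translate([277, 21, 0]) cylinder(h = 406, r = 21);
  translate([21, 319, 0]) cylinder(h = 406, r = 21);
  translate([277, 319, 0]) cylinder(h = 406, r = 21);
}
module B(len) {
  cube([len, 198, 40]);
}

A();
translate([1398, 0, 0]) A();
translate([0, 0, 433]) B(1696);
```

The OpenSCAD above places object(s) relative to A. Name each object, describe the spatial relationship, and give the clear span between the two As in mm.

A is a stool. B is a beam. A beam spans the tops of two stools. The clear span between the two stools is 1100 mm.

Second stool starts at x = 1398; first ends at x = 298; clear span = 1398 − 298 = 1100 mm.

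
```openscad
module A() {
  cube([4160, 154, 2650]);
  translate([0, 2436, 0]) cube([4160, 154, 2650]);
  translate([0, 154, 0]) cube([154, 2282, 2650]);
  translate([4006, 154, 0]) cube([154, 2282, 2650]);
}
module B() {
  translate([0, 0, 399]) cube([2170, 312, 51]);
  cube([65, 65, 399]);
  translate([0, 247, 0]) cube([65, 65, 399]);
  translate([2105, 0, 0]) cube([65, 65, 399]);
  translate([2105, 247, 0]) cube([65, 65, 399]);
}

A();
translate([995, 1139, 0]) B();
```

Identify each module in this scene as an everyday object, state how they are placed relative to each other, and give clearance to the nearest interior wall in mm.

Clearances: x = 841, y = 985; minimum 841 mm.

A is a house frame. B is a bench. The bench sits inside the house frame, centred. The clearance to the nearest interior wall is 841 mm.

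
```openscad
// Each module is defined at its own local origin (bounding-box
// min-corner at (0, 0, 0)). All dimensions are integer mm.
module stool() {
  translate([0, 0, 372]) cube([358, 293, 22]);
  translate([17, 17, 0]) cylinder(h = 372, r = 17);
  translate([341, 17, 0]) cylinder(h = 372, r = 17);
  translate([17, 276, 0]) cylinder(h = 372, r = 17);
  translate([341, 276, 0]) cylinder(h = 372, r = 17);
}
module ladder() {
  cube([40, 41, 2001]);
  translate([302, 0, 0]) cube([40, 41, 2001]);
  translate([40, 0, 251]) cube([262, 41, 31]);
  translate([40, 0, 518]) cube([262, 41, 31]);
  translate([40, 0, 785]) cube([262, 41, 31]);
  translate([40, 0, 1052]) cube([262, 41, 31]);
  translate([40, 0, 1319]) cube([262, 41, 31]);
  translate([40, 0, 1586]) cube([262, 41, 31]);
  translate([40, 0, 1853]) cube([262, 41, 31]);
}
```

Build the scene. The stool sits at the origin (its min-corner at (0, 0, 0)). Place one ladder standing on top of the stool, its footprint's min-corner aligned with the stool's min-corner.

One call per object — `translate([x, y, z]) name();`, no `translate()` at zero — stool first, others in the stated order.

stool();
translate([0, 0, 394]) ladder();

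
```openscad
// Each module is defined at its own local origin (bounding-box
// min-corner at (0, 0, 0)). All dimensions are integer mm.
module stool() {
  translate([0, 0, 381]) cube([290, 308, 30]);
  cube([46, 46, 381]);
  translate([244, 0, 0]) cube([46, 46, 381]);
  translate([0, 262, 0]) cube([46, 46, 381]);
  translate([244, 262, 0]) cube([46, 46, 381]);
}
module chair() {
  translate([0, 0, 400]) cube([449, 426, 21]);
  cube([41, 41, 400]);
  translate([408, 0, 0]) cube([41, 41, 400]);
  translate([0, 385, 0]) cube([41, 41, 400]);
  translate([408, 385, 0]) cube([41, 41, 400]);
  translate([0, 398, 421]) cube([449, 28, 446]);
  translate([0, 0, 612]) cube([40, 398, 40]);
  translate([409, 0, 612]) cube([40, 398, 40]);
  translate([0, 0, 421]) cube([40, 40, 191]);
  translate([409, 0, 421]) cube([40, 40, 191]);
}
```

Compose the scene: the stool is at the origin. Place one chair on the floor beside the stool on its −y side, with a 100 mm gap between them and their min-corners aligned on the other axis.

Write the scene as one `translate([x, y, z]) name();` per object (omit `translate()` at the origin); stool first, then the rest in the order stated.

stool();
translate([0, -526, 0]) chair();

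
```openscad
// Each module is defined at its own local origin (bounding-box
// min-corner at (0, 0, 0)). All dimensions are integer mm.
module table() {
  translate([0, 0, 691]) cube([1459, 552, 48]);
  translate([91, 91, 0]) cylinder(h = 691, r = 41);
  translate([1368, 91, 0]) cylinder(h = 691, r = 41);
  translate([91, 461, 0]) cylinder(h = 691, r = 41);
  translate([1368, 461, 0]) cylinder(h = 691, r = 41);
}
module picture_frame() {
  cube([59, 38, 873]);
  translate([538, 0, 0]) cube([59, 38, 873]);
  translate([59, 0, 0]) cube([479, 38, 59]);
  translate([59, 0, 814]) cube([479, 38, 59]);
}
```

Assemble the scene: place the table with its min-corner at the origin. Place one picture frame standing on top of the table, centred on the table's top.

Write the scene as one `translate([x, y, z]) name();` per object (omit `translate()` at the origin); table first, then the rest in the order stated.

table();
translate([431, 257, 739]) picture_frame();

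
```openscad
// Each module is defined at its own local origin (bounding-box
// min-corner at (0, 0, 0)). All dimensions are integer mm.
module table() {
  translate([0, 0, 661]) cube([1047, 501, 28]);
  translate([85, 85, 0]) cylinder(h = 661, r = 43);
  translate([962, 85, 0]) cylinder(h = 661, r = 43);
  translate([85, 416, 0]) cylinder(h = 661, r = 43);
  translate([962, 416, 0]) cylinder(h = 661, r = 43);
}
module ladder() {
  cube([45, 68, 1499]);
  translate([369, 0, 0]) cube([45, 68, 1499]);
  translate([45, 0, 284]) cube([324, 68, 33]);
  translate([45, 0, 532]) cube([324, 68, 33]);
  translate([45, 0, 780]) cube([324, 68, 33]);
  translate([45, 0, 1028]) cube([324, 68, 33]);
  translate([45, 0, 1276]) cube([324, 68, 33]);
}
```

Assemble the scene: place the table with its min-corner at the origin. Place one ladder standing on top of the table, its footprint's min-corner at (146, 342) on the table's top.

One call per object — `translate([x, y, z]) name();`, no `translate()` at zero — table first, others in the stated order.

table();
translate([146, 342, 689]) ladder();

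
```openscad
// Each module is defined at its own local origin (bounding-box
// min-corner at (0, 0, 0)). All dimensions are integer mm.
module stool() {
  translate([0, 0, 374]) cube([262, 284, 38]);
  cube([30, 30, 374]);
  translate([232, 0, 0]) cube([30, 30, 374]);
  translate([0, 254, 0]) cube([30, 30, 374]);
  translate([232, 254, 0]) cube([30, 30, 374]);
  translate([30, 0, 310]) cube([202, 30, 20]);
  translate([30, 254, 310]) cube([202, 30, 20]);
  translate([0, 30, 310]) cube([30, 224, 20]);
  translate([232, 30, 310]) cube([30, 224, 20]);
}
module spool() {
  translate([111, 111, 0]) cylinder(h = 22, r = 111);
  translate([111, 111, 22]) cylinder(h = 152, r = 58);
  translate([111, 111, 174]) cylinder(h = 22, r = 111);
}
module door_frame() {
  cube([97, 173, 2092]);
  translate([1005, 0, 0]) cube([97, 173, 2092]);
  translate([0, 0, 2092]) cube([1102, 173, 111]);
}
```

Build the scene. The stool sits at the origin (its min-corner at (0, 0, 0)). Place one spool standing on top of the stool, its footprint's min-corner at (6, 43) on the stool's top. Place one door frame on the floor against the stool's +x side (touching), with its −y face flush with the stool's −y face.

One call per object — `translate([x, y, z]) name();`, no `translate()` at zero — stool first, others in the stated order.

stool();
translate([6, 43, 412]) spool();
translate([262, 0, 0]) door_frame();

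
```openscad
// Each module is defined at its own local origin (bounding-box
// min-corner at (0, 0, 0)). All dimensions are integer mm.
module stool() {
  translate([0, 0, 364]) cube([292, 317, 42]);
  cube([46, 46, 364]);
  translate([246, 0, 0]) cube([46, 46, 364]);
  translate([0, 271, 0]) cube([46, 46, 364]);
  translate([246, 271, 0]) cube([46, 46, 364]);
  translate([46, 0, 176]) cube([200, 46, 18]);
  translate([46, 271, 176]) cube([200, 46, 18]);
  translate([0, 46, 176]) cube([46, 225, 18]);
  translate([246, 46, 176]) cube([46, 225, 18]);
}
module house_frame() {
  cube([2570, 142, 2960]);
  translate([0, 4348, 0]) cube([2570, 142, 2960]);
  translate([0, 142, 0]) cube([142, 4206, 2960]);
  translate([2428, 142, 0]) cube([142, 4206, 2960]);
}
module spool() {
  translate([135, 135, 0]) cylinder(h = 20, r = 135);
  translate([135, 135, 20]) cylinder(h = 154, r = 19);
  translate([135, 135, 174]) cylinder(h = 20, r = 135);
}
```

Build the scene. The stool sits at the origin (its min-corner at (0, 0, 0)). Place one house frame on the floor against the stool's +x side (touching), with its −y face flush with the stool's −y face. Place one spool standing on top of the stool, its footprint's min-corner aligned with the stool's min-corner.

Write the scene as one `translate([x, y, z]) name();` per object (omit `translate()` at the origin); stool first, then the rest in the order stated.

stool();
translate([292, 0, 0]) house_frame();
translate([0, 0, 406]) spool();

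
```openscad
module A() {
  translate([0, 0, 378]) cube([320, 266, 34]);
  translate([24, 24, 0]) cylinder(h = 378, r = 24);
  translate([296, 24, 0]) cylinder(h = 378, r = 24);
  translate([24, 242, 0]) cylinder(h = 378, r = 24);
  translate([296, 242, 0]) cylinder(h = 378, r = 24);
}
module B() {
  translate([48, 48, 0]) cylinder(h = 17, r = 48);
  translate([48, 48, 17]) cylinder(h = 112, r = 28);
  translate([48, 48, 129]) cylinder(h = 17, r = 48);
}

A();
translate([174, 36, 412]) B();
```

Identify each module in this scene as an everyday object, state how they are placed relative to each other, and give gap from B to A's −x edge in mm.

The spool's min-x is at 174; the stool's min-x is 0; gap = 174 mm.

A is a stool. B is a spool. The spool is on top of the stool. The gap from the spool to the stool's −x edge is 174 mm.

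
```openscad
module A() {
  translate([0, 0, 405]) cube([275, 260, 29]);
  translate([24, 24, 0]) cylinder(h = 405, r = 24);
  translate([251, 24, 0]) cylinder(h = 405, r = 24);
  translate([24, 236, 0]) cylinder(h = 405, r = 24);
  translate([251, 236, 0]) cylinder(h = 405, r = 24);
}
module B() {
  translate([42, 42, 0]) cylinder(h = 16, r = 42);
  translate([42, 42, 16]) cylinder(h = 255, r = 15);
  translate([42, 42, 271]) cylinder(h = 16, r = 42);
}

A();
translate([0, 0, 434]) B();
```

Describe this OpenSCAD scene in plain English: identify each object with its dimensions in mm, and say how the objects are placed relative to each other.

A is a four-legged stool. The seat is 275×260 mm, 29 mm thick, top at z = 434 mm. It stands on four round legs, each 48 mm in diameter, from z = 0 to the seat underside, each leg's axis is inset half a diameter from the nearest pair of seat edges (so the leg's bounding box is flush with the corner).

B is a spool: two coaxial disc flanges of radius 42 mm and thickness 16 mm, joined by a core cylinder of radius 15 mm and height 255 mm. The lower flange rests on z = 0 and the three cylinders share a vertical axis.

The spool is on top of the stool.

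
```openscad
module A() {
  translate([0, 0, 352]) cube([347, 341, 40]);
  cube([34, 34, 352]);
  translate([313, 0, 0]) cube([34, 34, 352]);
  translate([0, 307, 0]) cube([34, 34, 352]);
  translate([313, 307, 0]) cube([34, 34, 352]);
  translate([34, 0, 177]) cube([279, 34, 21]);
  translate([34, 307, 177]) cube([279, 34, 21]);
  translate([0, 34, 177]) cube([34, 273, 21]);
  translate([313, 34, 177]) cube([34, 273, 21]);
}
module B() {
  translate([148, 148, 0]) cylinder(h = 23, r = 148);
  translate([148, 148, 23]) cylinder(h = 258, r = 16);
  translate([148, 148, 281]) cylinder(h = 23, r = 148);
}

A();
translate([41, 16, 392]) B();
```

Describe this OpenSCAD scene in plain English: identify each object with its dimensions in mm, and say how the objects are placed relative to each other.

A is a four-legged stool. The seat is a 347×341×40 mm slab whose top surface is at z = 392 mm; four square legs, each 34×34 mm in cross-section, run from the floor (z = 0) to the underside of the seat, each flush with a corner of the seat. Four stretchers, 34 mm wide and 21 mm tall, connect adjacent legs with their undersides at z = 177 mm, each running between the inner faces of the legs it joins and aligned with the legs' outer faces on the other axis.

B is a spool: two coaxial disc flanges of radius 148 mm and thickness 23 mm, joined by a core cylinder of radius 16 mm and height 258 mm. The lower flange rests on z = 0 and the three cylinders share a vertical axis.

The spool is on top of the stool.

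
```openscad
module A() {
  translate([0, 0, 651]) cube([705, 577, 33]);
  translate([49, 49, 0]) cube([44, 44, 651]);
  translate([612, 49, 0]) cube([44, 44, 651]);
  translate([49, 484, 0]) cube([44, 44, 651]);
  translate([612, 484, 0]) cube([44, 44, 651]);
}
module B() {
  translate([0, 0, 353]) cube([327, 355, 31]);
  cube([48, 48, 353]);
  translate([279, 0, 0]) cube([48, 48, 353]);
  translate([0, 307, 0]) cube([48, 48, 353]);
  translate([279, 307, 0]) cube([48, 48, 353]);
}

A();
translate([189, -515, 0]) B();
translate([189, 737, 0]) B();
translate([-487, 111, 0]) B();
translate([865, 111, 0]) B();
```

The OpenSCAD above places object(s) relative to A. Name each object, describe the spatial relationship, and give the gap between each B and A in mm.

Each stool's nearest face is 160 mm from the table's bounding box.

A is a table. B is a stool. Four stools sit around the table at the −y, +y, −x, +x sides. The gap between each stool and the table is 160 mm.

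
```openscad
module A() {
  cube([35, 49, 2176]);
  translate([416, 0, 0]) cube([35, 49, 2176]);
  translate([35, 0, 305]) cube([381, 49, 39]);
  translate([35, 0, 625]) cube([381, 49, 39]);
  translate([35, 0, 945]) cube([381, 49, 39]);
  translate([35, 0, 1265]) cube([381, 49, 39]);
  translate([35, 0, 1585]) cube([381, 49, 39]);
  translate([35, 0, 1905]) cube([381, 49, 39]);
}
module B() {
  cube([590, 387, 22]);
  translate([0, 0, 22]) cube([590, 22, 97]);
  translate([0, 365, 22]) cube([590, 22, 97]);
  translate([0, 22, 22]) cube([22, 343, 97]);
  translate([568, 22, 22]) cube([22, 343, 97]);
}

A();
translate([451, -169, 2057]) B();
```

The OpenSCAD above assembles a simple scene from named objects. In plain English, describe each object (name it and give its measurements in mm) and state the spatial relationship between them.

A is a wooden ladder with two side rails of 35×49 mm section and 2176 mm height, set 451 mm apart overall. Between them run 6 rectangular rungs (49 mm deep, 39 mm thick), front faces flush with the rails' −y face. The bottom of the first rung is 305 mm above the floor and each subsequent rung is 320 mm higher than the one below.

B is an open storage box with external size 590×387×119 mm and wall thickness 22 mm (the base is also 22 mm thick). The base covers the whole footprint; the four walls stand on the base, with the y-facing walls full-width and the x-facing walls fitting between their inner faces.

The open box is beside the ladder with their tops flush at z = 2176.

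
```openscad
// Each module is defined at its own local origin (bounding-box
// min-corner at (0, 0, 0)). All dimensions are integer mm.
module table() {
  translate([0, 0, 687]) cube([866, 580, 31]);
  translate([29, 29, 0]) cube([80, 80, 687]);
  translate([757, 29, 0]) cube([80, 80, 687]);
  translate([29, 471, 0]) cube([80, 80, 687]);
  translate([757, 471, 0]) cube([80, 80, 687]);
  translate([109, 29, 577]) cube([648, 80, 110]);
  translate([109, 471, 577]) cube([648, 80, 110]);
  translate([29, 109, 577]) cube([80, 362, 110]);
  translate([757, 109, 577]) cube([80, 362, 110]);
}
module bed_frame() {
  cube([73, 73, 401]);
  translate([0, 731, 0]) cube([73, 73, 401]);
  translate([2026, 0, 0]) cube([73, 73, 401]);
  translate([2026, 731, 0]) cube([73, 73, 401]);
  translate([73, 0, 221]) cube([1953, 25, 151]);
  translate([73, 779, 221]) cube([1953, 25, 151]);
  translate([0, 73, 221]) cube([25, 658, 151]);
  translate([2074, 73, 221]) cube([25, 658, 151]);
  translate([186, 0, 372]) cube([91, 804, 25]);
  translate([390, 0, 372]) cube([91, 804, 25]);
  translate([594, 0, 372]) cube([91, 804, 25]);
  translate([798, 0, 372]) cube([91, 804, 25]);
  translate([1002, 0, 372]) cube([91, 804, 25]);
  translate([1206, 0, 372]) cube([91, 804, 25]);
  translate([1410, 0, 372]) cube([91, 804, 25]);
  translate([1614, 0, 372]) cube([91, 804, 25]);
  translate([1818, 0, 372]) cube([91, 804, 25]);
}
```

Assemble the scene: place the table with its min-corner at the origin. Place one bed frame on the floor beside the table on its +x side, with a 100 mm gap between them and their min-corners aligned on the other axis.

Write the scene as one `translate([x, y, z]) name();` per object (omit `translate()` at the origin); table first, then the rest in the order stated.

table();
translate([966, 0, 0]) bed_frame();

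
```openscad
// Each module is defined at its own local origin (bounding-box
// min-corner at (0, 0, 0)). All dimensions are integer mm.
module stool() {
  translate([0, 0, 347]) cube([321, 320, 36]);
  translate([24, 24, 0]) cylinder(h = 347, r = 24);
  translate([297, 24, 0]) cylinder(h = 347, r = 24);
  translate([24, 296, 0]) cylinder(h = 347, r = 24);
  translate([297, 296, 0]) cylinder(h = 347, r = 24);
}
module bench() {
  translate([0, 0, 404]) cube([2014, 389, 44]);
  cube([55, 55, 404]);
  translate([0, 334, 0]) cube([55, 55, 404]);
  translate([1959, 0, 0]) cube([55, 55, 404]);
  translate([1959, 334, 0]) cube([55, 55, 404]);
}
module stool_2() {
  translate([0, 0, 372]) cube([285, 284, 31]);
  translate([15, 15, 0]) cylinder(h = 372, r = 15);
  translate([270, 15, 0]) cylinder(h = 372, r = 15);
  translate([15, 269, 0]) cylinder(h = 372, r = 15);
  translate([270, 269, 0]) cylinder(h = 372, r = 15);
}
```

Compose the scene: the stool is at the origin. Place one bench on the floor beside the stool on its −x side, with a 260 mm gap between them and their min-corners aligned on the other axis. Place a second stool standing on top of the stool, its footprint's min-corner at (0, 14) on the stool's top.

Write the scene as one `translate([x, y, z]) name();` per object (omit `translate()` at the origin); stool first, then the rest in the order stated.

stool();
translate([-2274, 0, 0]) bench();
translate([0, 14, 383]) stool_2();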